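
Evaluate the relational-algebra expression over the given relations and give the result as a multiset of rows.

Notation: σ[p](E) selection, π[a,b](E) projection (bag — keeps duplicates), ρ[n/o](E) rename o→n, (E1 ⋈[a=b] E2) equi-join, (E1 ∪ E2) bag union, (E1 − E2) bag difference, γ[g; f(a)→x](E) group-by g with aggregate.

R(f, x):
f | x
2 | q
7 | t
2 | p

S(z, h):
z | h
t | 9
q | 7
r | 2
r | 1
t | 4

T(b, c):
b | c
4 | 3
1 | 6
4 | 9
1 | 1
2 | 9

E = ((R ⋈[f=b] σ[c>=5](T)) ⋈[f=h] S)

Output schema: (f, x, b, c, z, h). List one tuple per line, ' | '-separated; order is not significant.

Per-node cardinality:
  R → 3
  T → 5
  σ[c>=5](T) → 3
  (R ⋈[f=b] σ[c>=5](T)) → 2
  S → 5
  ((R ⋈[f=b] σ[c>=5](T)) ⋈[f=h] S) → 2

== RESULT ==
f | x | b | c | z | h
2 | p | 2 | 9 | r | 2
2 | q | 2 | 9 | r | 2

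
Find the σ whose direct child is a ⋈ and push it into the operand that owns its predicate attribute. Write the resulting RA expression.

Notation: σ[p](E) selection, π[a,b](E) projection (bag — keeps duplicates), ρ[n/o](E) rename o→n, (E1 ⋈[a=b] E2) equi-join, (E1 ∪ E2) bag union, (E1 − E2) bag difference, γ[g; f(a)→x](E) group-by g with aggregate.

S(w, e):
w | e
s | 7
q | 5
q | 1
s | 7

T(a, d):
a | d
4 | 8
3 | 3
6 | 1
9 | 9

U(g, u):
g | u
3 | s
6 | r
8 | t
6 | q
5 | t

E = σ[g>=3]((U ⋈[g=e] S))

σ filters on g, owned by the left side.
E' = (σ[g>=3](U) ⋈[g=e] S)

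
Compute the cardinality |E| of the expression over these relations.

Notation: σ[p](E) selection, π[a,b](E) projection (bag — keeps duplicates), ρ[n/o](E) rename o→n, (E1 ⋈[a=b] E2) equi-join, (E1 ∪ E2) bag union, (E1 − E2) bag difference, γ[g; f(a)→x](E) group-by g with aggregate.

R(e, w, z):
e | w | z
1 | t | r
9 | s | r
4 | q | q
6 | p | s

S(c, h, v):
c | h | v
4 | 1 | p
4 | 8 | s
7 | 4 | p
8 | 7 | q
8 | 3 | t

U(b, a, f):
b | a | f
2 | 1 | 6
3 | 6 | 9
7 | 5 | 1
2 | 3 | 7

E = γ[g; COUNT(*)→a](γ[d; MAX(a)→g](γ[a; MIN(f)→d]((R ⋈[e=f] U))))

Per-node cardinality:
  R → 4
  U → 4
  (R ⋈[e=f] U) → 3
  γ[a; MIN(f)→d]((R ⋈[e=f] U)) → 3
  γ[d; MAX(a)→g](γ[a; MIN(f)→d]((R ⋈[e=f] U))) → 3
  γ[g; COUNT(*)→a](γ[d; MAX(a)→g](γ[a; MIN(f)→d]((R ⋈[e=f] U)))) → 3

|E| = 3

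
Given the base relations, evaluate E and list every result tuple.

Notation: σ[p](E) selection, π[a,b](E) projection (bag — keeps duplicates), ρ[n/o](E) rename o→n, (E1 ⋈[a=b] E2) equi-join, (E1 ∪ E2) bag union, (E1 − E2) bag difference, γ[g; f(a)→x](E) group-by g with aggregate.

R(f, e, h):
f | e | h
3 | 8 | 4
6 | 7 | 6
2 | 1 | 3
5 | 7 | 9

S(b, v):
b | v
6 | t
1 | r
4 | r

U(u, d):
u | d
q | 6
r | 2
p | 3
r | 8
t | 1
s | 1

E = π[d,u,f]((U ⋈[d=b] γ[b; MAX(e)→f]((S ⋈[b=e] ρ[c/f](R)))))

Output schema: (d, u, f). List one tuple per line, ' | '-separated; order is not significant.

Row counts bottom-up:
  U → 6
  S → 3
  R → 4
  ρ[c/f](R) → 4
  (S ⋈[b=e] ρ[c/f](R)) → 1
  γ[b; MAX(e)→f]((S ⋈[b=e] ρ[c/f](R))) → 1
  (U ⋈[d=b] γ[b; MAX(e)→f]((S ⋈[b=e] ρ[c/f](R)))) → 2
  π[d,u,f]((U ⋈[d=b] γ[b; MAX(e)→f]((S ⋈[b=e] ρ[c/f](R))))) → 2

== RESULT ==
d | u | f
1 | s | 1
1 | t | 1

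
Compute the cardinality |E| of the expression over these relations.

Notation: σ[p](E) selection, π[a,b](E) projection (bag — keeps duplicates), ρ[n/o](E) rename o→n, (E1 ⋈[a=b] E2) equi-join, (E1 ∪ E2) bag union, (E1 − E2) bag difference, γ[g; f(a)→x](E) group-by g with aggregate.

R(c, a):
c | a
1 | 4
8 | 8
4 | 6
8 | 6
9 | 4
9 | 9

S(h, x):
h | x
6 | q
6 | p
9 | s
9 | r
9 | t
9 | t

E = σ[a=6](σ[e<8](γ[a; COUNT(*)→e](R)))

Stepwise |·|:
  R → 6
  γ[a; COUNT(*)→e](R) → 4
  σ[e<8](γ[a; COUNT(*)→e](R)) → 4
  σ[a=6](σ[e<8](γ[a; COUNT(*)→e](R))) → 1

|E| = 1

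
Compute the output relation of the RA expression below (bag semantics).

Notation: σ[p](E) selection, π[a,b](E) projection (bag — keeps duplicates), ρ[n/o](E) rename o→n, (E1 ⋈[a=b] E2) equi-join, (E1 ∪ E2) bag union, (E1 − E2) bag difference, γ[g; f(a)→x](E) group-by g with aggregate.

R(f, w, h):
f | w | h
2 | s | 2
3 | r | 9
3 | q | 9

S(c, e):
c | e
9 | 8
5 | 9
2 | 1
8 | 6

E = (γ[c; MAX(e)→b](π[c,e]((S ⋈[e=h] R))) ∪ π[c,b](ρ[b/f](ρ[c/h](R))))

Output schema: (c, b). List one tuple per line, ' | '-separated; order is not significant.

Stepwise |·|:
  S → 4
  R → 3
  (S ⋈[e=h] R) → 2
  π[c,e]((S ⋈[e=h] R)) → 2
  γ[c; MAX(e)→b](π[c,e]((S ⋈[e=h] R))) → 1
  R → 3
  ρ[c/h](R) → 3
  ρ[b/f](ρ[c/h](R)) → 3
  π[c,b](ρ[b/f](ρ[c/h](R))) → 3
  (γ[c; MAX(e)→b](π[c,e]((S ⋈[e=h] R))) ∪ π[c,b](ρ[b/f](ρ[c/h](R)))) → 4

== RESULT ==
c | b
2 | 2
5 | 9
9 | 3
9 | 3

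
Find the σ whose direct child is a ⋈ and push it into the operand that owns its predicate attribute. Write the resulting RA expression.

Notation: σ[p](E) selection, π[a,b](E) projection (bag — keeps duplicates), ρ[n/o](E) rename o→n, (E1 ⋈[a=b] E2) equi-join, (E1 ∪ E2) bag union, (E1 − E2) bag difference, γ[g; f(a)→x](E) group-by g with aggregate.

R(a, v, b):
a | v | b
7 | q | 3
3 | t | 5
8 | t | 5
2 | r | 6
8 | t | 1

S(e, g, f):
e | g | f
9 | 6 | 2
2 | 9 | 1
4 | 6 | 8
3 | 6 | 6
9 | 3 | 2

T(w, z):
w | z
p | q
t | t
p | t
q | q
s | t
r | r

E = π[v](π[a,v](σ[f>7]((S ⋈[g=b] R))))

σ filters on f, owned by the left side.
E' = π[v](π[a,v]((σ[f>7](S) ⋈[g=b] R)))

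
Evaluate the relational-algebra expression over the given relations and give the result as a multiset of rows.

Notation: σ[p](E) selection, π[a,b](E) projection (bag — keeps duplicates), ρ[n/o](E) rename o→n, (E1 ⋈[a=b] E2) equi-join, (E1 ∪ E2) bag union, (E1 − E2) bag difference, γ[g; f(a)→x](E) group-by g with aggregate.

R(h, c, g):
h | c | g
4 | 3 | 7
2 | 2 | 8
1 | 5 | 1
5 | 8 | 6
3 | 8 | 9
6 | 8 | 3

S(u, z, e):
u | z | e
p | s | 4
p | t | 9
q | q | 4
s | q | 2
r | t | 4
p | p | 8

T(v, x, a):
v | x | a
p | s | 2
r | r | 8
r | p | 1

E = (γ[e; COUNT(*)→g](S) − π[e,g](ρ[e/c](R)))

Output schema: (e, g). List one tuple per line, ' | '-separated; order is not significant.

Stepwise |·|:
  S → 6
  γ[e; COUNT(*)→g](S) → 4
  R → 6
  ρ[e/c](R) → 6
  π[e,g](ρ[e/c](R)) → 6
  (γ[e; COUNT(*)→g](S) − π[e,g](ρ[e/c](R))) → 4

== RESULT ==
e | g
2 | 1
4 | 3
8 | 1
9 | 1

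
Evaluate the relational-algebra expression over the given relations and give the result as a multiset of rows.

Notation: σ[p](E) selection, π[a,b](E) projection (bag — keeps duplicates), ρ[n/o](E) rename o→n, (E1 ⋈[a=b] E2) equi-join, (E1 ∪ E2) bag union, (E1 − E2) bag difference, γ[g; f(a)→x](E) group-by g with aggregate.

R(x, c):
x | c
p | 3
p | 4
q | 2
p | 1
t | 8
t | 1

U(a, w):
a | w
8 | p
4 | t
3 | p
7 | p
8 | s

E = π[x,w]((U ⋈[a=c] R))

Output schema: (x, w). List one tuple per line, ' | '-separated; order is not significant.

Subexpression sizes:
  U → 5
  R → 6
  (U ⋈[a=c] R) → 4
  π[x,w]((U ⋈[a=c] R)) → 4

== RESULT ==
x | w
p | p
p | t
t | p
t | s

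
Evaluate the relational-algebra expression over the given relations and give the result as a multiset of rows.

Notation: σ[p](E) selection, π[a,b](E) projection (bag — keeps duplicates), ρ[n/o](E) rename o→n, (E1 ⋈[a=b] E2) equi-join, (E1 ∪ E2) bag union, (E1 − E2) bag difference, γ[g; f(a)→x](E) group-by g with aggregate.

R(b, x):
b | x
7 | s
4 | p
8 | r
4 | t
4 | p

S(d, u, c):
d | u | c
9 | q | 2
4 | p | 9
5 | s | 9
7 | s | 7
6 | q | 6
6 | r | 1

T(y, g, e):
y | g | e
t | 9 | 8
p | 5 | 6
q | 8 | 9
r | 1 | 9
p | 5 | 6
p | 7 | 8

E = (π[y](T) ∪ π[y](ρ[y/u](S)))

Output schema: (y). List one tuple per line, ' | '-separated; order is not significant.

Per-node cardinality:
  T → 6
  π[y](T) → 6
  S → 6
  ρ[y/u](S) → 6
  π[y](ρ[y/u](S)) → 6
  (π[y](T) ∪ π[y](ρ[y/u](S))) → 12

== RESULT ==
y
p
p
p
p
q
q
q
r
r
s
s
t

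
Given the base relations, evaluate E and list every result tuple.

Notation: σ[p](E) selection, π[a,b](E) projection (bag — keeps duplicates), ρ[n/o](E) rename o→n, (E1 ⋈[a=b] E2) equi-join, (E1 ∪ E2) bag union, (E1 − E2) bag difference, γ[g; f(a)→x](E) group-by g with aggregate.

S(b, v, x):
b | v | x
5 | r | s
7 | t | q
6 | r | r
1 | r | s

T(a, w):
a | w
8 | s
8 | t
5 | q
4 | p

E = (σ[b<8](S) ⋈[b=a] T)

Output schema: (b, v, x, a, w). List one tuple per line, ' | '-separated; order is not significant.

Subexpression sizes:
  S → 4
  σ[b<8](S) → 4
  T → 4
  (σ[b<8](S) ⋈[b=a] T) → 1

== RESULT ==
b | v | x | a | w
5 | r | s | 5 | q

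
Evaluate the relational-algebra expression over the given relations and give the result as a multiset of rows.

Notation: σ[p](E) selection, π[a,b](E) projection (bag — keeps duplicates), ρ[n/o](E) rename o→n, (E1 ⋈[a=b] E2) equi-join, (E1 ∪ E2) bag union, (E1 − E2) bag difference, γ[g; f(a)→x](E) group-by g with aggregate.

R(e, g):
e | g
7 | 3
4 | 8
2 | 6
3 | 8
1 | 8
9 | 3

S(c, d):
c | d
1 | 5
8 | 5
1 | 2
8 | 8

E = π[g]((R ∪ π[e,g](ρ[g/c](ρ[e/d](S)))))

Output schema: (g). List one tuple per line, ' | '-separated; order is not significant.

Stepwise |·|:
  R → 6
  S → 4
  ρ[e/d](S) → 4
  ρ[g/c](ρ[e/d](S)) → 4
  π[e,g](ρ[g/c](ρ[e/d](S))) → 4
  (R ∪ π[e,g](ρ[g/c](ρ[e/d](S)))) → 10
  π[g]((R ∪ π[e,g](ρ[g/c](ρ[e/d](S))))) → 10

== RESULT ==
g
1
1
3
3
6
8
8
8
8
8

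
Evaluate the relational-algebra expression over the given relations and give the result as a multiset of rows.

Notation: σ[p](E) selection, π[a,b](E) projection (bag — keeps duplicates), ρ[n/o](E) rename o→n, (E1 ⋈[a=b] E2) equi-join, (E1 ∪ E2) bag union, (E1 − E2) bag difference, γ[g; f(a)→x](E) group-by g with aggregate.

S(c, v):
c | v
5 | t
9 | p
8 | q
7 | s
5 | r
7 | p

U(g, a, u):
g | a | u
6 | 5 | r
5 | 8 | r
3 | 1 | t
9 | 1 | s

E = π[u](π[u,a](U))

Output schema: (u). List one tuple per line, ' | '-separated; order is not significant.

Row counts bottom-up:
  U → 4
  π[u,a](U) → 4
  π[u](π[u,a](U)) → 4

== RESULT ==
u
r
r
s
t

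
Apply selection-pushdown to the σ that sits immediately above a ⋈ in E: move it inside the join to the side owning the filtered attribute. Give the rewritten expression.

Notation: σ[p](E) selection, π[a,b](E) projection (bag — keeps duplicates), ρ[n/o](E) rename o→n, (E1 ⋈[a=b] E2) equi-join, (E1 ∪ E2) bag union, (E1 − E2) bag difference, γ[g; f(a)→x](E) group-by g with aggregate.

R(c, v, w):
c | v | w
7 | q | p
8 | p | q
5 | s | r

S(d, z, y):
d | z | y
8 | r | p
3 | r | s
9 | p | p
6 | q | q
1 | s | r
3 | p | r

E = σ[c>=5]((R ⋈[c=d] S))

σ filters on c, owned by the left side.
E' = (σ[c>=5](R) ⋈[c=d] S)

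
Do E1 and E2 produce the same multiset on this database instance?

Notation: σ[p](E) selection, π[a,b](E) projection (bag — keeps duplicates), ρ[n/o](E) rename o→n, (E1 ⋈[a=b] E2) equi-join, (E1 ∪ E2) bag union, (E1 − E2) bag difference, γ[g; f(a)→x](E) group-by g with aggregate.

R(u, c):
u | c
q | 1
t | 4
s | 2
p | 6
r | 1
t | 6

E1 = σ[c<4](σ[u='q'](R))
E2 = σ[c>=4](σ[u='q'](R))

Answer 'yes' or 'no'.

E1 subexpression sizes:
  R → 6
  σ[u='q'](R) → 1
  σ[c<4](σ[u='q'](R)) → 1
E2 subexpression sizes:
  R → 6
  σ[u='q'](R) → 1
  σ[c>=4](σ[u='q'](R)) → 0

E1 result:
u | c
q | 1
E2 result:
u | c
(0 rows)
Witness: ('q', 1) appears 1× in E1 but 0× in E2.

no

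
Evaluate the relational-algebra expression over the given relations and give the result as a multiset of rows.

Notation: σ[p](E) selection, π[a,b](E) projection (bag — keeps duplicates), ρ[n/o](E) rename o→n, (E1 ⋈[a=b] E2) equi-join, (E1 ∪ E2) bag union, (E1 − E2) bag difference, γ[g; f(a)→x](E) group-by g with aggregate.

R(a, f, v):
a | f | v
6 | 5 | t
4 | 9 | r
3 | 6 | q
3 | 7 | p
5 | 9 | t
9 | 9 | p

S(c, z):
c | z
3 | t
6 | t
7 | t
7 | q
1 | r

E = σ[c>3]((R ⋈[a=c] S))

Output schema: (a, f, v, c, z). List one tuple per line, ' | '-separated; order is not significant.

Per-node cardinality:
  R → 6
  S → 5
  (R ⋈[a=c] S) → 3
  σ[c>3]((R ⋈[a=c] S)) → 1

== RESULT ==
a | f | v | c | z
6 | 5 | t | 6 | t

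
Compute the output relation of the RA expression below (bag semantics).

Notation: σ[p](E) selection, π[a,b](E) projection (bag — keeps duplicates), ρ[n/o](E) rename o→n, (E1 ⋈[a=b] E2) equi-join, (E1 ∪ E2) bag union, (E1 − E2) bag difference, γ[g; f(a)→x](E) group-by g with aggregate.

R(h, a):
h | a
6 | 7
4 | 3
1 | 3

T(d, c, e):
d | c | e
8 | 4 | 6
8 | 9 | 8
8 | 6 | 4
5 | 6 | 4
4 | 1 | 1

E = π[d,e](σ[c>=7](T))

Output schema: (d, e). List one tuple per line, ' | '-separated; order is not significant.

Subexpression sizes:
  T → 5
  σ[c>=7](T) → 1
  π[d,e](σ[c>=7](T)) → 1

== RESULT ==
d | e
8 | 8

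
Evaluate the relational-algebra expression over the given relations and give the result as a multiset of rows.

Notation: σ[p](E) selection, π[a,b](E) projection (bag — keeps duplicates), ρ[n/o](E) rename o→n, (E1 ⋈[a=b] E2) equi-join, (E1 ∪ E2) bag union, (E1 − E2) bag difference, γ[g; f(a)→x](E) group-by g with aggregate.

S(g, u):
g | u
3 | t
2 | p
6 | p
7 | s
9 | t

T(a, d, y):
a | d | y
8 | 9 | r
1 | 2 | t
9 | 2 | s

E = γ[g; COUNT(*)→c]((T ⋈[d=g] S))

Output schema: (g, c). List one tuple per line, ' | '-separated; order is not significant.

Row counts bottom-up:
  T → 3
  S → 5
  (T ⋈[d=g] S) → 3
  γ[g; COUNT(*)→c]((T ⋈[d=g] S)) → 2

== RESULT ==
g | c
2 | 2
9 | 1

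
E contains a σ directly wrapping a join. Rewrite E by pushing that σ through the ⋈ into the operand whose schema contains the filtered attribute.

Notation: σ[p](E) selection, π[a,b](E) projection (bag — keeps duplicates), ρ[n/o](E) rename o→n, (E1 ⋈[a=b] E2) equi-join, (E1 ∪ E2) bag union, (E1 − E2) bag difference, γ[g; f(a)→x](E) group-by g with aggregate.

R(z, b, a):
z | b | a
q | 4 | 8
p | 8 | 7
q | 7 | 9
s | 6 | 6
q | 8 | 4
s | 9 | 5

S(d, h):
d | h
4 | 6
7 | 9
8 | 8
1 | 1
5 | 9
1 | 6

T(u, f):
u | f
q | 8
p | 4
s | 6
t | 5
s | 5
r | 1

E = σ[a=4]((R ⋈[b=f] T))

σ filters on a, owned by the left side.
E' = (σ[a=4](R) ⋈[b=f] T)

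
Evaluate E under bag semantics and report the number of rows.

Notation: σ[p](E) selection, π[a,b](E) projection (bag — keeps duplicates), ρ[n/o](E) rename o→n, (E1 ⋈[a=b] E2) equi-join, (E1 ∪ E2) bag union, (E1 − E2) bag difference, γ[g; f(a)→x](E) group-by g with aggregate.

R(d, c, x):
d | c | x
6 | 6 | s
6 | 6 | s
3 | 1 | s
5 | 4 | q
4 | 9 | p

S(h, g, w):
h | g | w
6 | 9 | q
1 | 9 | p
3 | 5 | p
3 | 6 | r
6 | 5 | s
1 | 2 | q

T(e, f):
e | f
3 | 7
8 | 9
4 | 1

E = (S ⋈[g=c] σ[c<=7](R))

Subexpression sizes:
  S → 6
  R → 5
  σ[c<=7](R) → 4
  (S ⋈[g=c] σ[c<=7](R)) → 2

|E| = 2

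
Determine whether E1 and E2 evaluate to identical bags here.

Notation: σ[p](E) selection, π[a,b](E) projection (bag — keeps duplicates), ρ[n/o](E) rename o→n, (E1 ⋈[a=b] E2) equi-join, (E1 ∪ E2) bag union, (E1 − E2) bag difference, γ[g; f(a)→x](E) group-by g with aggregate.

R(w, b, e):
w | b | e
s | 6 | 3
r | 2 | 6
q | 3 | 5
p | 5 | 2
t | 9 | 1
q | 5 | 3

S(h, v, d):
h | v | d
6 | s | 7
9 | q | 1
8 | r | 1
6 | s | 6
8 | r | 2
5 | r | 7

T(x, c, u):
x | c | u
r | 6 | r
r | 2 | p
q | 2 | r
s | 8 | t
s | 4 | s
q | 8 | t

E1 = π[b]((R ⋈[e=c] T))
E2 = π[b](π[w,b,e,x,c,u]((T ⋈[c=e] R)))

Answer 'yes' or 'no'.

E1 row counts bottom-up:
  R → 6
  T → 6
  (R ⋈[e=c] T) → 3
  π[b]((R ⋈[e=c] T)) → 3
E2 row counts bottom-up:
  T → 6
  R → 6
  (T ⋈[c=e] R) → 3
  π[w,b,e,x,c,u]((T ⋈[c=e] R)) → 3
  π[b](π[w,b,e,x,c,u]((T ⋈[c=e] R))) → 3

E1 and E2 produce the same multiset:
b
2
5
5

yes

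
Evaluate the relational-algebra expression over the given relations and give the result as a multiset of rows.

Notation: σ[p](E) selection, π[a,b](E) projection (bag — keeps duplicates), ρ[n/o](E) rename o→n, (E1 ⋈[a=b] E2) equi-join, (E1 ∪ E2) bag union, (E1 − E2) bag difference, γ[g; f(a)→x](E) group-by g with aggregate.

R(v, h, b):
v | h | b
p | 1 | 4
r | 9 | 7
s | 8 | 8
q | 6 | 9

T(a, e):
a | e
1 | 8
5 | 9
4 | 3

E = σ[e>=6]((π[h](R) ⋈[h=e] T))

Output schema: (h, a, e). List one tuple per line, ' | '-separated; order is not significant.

Stepwise |·|:
  R → 4
  π[h](R) → 4
  T → 3
  (π[h](R) ⋈[h=e] T) → 2
  σ[e>=6]((π[h](R) ⋈[h=e] T)) → 2

== RESULT ==
h | a | e
8 | 1 | 8
9 | 5 | 9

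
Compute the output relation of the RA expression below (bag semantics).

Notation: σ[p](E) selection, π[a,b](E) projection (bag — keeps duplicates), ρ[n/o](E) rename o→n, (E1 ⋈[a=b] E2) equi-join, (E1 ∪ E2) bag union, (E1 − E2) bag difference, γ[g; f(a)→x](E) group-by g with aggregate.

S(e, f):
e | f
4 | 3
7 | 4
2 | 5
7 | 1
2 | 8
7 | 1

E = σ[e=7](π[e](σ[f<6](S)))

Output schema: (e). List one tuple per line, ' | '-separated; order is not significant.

Stepwise |·|:
  S → 6
  σ[f<6](S) → 5
  π[e](σ[f<6](S)) → 5
  σ[e=7](π[e](σ[f<6](S))) → 3

== RESULT ==
e
7
7
7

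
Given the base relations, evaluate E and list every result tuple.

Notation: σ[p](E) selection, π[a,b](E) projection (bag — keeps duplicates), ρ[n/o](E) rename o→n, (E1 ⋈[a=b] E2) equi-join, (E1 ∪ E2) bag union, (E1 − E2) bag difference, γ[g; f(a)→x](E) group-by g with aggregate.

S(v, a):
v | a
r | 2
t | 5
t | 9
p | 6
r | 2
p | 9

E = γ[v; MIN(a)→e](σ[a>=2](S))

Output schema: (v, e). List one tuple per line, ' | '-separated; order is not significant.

Stepwise |·|:
  S → 6
  σ[a>=2](S) → 6
  γ[v; MIN(a)→e](σ[a>=2](S)) → 3

== RESULT ==
v | e
p | 6
r | 2
t | 5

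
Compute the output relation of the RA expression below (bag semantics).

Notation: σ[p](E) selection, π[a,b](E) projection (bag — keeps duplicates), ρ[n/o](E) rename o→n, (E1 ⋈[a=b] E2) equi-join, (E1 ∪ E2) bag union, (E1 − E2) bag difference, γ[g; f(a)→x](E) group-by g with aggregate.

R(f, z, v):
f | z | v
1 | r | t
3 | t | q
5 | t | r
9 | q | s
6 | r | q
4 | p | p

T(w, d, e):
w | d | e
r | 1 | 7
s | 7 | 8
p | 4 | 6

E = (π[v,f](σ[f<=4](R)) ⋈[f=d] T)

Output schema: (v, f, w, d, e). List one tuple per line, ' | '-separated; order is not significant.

Subexpression sizes:
  R → 6
  σ[f<=4](R) → 3
  π[v,f](σ[f<=4](R)) → 3
  T → 3
  (π[v,f](σ[f<=4](R)) ⋈[f=d] T) → 2

== RESULT ==
v | f | w | d | e
p | 4 | p | 4 | 6
t | 1 | r | 1 | 7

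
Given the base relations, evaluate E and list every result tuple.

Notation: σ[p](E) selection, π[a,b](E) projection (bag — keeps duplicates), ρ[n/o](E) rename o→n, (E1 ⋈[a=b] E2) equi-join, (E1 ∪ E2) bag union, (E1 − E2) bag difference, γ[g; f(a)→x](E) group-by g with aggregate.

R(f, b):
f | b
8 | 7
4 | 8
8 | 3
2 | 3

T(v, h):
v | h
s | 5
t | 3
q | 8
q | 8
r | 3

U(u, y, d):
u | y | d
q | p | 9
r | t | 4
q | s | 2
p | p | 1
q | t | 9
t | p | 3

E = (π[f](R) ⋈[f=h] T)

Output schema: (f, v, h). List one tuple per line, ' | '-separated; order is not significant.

Stepwise |·|:
  R → 4
  π[f](R) → 4
  T → 5
  (π[f](R) ⋈[f=h] T) → 4

== RESULT ==
f | v | h
8 | q | 8
8 | q | 8
8 | q | 8
8 | q | 8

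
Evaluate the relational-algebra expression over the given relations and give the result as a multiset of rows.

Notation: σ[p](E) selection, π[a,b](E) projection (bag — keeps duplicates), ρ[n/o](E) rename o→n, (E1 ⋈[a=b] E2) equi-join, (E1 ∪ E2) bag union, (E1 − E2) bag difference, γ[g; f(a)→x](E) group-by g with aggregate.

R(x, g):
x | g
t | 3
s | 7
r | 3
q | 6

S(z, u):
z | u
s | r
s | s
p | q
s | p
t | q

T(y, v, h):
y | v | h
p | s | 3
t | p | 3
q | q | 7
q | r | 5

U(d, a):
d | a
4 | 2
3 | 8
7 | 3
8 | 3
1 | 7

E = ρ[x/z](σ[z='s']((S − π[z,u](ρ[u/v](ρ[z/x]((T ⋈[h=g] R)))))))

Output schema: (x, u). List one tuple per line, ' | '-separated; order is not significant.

Stepwise |·|:
  S → 5
  T → 4
  R → 4
  (T ⋈[h=g] R) → 5
  ρ[z/x]((T ⋈[h=g] R)) → 5
  ρ[u/v](ρ[z/x]((T ⋈[h=g] R))) → 5
  π[z,u](ρ[u/v](ρ[z/x]((T ⋈[h=g] R)))) → 5
  (S − π[z,u](ρ[u/v](ρ[z/x]((T ⋈[h=g] R))))) → 5
  σ[z='s']((S − π[z,u](ρ[u/v](ρ[z/x]((T ⋈[h=g] R)))))) → 3
  ρ[x/z](σ[z='s']((S − π[z,u](ρ[u/v](ρ[z/x]((T ⋈[h=g] R))))))) → 3

== RESULT ==
x | u
s | p
s | r
s | s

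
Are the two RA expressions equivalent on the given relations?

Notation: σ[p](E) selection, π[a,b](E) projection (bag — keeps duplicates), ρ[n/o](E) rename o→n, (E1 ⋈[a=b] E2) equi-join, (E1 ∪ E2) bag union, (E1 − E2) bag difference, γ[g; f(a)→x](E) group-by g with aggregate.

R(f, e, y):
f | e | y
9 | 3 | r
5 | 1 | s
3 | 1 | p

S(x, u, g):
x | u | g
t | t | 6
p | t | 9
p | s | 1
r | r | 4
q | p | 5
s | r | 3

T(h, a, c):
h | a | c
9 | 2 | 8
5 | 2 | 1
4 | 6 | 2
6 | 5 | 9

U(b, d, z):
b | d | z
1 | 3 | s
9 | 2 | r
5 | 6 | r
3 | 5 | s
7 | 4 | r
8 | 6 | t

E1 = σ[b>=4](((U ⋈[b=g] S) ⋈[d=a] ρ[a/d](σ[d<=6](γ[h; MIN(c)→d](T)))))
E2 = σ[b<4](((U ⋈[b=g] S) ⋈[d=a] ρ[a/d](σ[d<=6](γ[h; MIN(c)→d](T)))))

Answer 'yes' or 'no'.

E1 stepwise |·|:
  U → 6
  S → 6
  (U ⋈[b=g] S) → 4
  T → 4
  γ[h; MIN(c)→d](T) → 4
  σ[d<=6](γ[h; MIN(c)→d](T)) → 2
  ρ[a/d](σ[d<=6](γ[h; MIN(c)→d](T))) → 2
  ((U ⋈[b=g] S) ⋈[d=a] ρ[a/d](σ[d<=6](γ[h; MIN(c)→d](T)))) → 1
  σ[b>=4](((U ⋈[b=g] S) ⋈[d=a] ρ[a/d](σ[d<=6](γ[h; MIN(c)→d](T))))) → 1
E2 stepwise |·|:
  U → 6
  S → 6
  (U ⋈[b=g] S) → 4
  T → 4
  γ[h; MIN(c)→d](T) → 4
  σ[d<=6](γ[h; MIN(c)→d](T)) → 2
  ρ[a/d](σ[d<=6](γ[h; MIN(c)→d](T))) → 2
  ((U ⋈[b=g] S) ⋈[d=a] ρ[a/d](σ[d<=6](γ[h; MIN(c)→d](T)))) → 1
  σ[b<4](((U ⋈[b=g] S) ⋈[d=a] ρ[a/d](σ[d<=6](γ[h; MIN(c)→d](T))))) → 0

E1 result:
b | d | z | x | u | g | h | a
9 | 2 | r | p | t | 9 | 4 | 2
E2 result:
b | d | z | x | u | g | h | a
(0 rows)
Witness: (9, 2, 'r', 'p', 't', 9, 4, 2) appears 1× in E1 but 0× in E2.

no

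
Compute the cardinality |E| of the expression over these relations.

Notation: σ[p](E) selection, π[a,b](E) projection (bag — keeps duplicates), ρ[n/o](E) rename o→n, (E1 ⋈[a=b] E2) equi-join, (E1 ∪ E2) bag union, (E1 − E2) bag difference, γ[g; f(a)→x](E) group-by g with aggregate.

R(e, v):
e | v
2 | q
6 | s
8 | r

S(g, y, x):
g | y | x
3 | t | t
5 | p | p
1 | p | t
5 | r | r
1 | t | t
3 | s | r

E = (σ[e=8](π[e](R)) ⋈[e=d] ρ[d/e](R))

Stepwise |·|:
  R → 3
  π[e](R) → 3
  σ[e=8](π[e](R)) → 1
  R → 3
  ρ[d/e](R) → 3
  (σ[e=8](π[e](R)) ⋈[e=d] ρ[d/e](R)) → 1

|E| = 1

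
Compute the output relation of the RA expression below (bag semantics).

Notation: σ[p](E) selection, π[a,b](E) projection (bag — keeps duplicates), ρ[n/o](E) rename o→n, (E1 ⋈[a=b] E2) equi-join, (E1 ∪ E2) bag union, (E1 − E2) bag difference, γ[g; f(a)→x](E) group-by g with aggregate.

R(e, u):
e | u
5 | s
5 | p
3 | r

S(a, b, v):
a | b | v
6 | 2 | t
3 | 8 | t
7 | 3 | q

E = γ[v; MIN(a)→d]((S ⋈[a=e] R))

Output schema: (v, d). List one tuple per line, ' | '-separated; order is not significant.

Per-node cardinality:
  S → 3
  R → 3
  (S ⋈[a=e] R) → 1
  γ[v; MIN(a)→d]((S ⋈[a=e] R)) → 1

== RESULT ==
v | d
t | 3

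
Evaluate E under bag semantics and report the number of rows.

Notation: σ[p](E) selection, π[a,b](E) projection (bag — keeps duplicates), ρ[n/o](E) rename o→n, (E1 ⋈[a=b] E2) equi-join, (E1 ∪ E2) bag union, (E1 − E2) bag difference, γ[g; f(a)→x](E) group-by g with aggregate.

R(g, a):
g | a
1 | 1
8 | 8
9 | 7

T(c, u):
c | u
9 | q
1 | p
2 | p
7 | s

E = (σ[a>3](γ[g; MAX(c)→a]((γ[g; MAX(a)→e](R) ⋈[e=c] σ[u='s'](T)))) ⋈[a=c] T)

Subexpression sizes:
  R → 3
  γ[g; MAX(a)→e](R) → 3
  T → 4
  σ[u='s'](T) → 1
  (γ[g; MAX(a)→e](R) ⋈[e=c] σ[u='s'](T)) → 1
  γ[g; MAX(c)→a]((γ[g; MAX(a)→e](R) ⋈[e=c] σ[u='s'](T))) → 1
  σ[a>3](γ[g; MAX(c)→a]((γ[g; MAX(a)→e](R) ⋈[e=c] σ[u='s'](T)))) → 1
  T → 4
  (σ[a>3](γ[g; MAX(c)→a]((γ[g; MAX(a)→e](R) ⋈[e=c] σ[u='s'](T)))) ⋈[a=c] T) → 1

|E| = 1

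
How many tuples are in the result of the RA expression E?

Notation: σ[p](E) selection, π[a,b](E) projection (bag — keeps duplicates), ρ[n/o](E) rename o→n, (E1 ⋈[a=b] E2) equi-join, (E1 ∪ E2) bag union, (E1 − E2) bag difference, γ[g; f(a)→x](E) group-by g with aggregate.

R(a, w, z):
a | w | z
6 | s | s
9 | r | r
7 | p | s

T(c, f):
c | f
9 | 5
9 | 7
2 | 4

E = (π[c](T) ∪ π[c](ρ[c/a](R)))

Row counts bottom-up:
  T → 3
  π[c](T) → 3
  R → 3
  ρ[c/a](R) → 3
  π[c](ρ[c/a](R)) → 3
  (π[c](T) ∪ π[c](ρ[c/a](R))) → 6

|E| = 6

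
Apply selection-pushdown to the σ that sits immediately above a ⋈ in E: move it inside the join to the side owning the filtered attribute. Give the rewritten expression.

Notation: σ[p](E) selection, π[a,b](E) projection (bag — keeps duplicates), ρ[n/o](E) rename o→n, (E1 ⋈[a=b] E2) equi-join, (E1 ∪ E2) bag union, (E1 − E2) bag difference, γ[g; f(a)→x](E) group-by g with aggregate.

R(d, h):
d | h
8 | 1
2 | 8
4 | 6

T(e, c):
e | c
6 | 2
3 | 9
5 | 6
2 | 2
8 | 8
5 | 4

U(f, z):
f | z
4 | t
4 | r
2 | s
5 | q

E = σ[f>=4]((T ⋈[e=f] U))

σ filters on f, owned by the right side.
E' = (T ⋈[e=f] σ[f>=4](U))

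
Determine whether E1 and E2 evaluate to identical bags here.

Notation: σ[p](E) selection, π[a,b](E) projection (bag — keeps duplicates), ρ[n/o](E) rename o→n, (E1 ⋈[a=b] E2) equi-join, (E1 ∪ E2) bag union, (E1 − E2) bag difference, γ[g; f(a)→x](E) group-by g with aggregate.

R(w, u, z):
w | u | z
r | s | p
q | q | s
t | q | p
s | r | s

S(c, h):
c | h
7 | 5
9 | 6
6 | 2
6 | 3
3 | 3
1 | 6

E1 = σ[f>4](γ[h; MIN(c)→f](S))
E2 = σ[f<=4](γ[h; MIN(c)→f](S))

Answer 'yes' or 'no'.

E1 subexpression sizes:
  S → 6
  γ[h; MIN(c)→f](S) → 4
  σ[f>4](γ[h; MIN(c)→f](S)) → 2
E2 subexpression sizes:
  S → 6
  γ[h; MIN(c)→f](S) → 4
  σ[f<=4](γ[h; MIN(c)→f](S)) → 2

E1 result:
h | f
2 | 6
5 | 7
E2 result:
h | f
3 | 3
6 | 1
Witness: (6, 1) appears 0× in E1 but 1× in E2.

no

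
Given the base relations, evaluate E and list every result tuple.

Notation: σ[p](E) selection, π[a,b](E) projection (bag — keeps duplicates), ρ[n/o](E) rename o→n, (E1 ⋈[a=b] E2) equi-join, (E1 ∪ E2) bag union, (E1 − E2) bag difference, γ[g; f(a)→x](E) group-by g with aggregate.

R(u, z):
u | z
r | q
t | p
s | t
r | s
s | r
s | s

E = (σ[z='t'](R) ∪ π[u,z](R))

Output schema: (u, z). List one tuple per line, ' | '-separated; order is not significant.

Row counts bottom-up:
  R → 6
  σ[z='t'](R) → 1
  R → 6
  π[u,z](R) → 6
  (σ[z='t'](R) ∪ π[u,z](R)) → 7

== RESULT ==
u | z
r | q
r | s
s | r
s | s
s | t
s | t
t | p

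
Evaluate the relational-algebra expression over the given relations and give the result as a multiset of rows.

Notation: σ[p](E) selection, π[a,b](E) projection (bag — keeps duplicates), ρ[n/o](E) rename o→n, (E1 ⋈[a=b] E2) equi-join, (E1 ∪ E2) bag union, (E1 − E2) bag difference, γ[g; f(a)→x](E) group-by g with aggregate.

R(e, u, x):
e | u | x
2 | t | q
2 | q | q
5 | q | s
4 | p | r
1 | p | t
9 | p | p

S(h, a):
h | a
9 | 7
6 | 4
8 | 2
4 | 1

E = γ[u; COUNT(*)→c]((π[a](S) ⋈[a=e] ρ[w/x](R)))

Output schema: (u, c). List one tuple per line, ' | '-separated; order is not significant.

Stepwise |·|:
  S → 4
  π[a](S) → 4
  R → 6
  ρ[w/x](R) → 6
  (π[a](S) ⋈[a=e] ρ[w/x](R)) → 4
  γ[u; COUNT(*)→c]((π[a](S) ⋈[a=e] ρ[w/x](R))) → 3

== RESULT ==
u | c
p | 2
q | 1
t | 1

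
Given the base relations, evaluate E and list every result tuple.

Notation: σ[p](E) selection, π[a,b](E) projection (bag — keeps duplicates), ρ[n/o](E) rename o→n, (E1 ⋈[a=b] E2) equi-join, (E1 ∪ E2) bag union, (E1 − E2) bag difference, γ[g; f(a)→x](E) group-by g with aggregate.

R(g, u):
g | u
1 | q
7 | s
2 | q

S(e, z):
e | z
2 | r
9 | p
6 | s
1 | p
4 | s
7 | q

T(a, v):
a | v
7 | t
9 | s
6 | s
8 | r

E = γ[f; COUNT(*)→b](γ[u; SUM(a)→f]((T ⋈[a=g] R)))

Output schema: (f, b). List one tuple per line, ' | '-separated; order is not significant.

Per-node cardinality:
  T → 4
  R → 3
  (T ⋈[a=g] R) → 1
  γ[u; SUM(a)→f]((T ⋈[a=g] R)) → 1
  γ[f; COUNT(*)→b](γ[u; SUM(a)→f]((T ⋈[a=g] R))) → 1

== RESULT ==
f | b
7 | 1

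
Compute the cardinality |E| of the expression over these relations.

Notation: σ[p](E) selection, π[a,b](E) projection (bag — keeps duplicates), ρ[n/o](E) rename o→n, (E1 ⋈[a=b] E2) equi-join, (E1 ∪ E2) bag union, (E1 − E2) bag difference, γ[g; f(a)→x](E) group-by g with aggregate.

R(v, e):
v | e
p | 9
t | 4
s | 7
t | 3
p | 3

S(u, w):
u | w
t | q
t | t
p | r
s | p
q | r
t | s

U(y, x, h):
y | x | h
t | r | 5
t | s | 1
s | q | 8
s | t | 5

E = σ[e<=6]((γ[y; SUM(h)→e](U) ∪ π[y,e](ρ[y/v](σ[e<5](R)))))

Per-node cardinality:
  U → 4
  γ[y; SUM(h)→e](U) → 2
  R → 5
  σ[e<5](R) → 3
  ρ[y/v](σ[e<5](R)) → 3
  π[y,e](ρ[y/v](σ[e<5](R))) → 3
  (γ[y; SUM(h)→e](U) ∪ π[y,e](ρ[y/v](σ[e<5](R)))) → 5
  σ[e<=6]((γ[y; SUM(h)→e](U) ∪ π[y,e](ρ[y/v](σ[e<5](R))))) → 4

|E| = 4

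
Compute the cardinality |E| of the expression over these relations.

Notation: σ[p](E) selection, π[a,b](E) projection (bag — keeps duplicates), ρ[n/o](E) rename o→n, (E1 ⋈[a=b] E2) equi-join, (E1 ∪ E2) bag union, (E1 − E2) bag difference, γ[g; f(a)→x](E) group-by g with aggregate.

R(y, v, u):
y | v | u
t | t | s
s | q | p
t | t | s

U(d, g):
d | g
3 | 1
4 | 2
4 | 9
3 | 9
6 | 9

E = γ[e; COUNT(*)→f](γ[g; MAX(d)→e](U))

Subexpression sizes:
  U → 5
  γ[g; MAX(d)→e](U) → 3
  γ[e; COUNT(*)→f](γ[g; MAX(d)→e](U)) → 3

|E| = 3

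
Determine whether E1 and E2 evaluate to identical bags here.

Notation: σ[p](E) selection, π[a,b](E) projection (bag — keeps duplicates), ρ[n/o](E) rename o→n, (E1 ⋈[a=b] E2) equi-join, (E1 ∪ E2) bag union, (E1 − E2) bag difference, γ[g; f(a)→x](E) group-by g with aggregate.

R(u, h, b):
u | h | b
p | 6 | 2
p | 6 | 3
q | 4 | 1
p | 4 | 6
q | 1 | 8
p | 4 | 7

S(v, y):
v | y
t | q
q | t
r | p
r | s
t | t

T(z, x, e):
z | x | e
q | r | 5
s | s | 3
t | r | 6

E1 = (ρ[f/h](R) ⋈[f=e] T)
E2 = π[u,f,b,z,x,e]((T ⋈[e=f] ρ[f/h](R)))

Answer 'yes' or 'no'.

E1 row counts bottom-up:
  R → 6
  ρ[f/h](R) → 6
  T → 3
  (ρ[f/h](R) ⋈[f=e] T) → 2
E2 row counts bottom-up:
  T → 3
  R → 6
  ρ[f/h](R) → 6
  (T ⋈[e=f] ρ[f/h](R)) → 2
  π[u,f,b,z,x,e]((T ⋈[e=f] ρ[f/h](R))) → 2

E1 and E2 produce the same multiset:
u | f | b | z | x | e
p | 6 | 2 | t | r | 6
p | 6 | 3 | t | r | 6

yes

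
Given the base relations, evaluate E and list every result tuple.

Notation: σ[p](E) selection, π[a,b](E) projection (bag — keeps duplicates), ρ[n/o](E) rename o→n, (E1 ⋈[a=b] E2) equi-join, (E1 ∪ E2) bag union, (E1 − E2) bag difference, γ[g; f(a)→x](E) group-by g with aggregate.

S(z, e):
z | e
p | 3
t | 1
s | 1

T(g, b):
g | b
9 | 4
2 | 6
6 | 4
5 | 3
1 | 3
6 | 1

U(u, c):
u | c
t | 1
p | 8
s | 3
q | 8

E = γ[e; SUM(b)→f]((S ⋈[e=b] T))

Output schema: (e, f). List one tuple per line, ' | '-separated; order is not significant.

Per-node cardinality:
  S → 3
  T → 6
  (S ⋈[e=b] T) → 4
  γ[e; SUM(b)→f]((S ⋈[e=b] T)) → 2

== RESULT ==
e | f
1 | 2
3 | 6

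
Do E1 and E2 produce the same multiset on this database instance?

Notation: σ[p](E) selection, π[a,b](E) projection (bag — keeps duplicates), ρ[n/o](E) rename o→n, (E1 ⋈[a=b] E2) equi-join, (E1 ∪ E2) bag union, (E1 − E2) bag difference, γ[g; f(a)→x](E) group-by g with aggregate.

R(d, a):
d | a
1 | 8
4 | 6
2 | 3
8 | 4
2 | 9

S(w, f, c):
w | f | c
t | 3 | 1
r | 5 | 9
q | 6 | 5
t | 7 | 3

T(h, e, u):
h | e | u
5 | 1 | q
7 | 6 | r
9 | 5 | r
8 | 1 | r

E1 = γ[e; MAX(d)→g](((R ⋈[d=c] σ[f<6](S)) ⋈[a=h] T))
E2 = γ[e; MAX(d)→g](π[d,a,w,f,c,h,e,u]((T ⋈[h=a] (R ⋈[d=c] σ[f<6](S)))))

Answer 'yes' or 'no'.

E1 per-node cardinality:
  R → 5
  S → 4
  σ[f<6](S) → 2
  (R ⋈[d=c] σ[f<6](S)) → 1
  T → 4
  ((R ⋈[d=c] σ[f<6](S)) ⋈[a=h] T) → 1
  γ[e; MAX(d)→g](((R ⋈[d=c] σ[f<6](S)) ⋈[a=h] T)) → 1
E2 per-node cardinality:
  T → 4
  R → 5
  S → 4
  σ[f<6](S) → 2
  (R ⋈[d=c] σ[f<6](S)) → 1
  (T ⋈[h=a] (R ⋈[d=c] σ[f<6](S))) → 1
  π[d,a,w,f,c,h,e,u]((T ⋈[h=a] (R ⋈[d=c] σ[f<6](S)))) → 1
  γ[e; MAX(d)→g](π[d,a,w,f,c,h,e,u]((T ⋈[h=a] (R ⋈[d=c] σ[f<6](S))))) → 1

E1 and E2 produce the same multiset:
e | g
1 | 1

yes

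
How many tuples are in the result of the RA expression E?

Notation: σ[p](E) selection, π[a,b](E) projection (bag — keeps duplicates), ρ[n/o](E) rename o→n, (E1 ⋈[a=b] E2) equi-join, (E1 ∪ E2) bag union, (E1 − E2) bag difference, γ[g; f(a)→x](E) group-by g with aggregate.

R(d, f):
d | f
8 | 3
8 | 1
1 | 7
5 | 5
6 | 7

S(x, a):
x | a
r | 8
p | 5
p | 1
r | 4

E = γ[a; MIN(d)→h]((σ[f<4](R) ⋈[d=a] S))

Subexpression sizes:
  R → 5
  σ[f<4](R) → 2
  S → 4
  (σ[f<4](R) ⋈[d=a] S) → 2
  γ[a; MIN(d)→h]((σ[f<4](R) ⋈[d=a] S)) → 1

|E| = 1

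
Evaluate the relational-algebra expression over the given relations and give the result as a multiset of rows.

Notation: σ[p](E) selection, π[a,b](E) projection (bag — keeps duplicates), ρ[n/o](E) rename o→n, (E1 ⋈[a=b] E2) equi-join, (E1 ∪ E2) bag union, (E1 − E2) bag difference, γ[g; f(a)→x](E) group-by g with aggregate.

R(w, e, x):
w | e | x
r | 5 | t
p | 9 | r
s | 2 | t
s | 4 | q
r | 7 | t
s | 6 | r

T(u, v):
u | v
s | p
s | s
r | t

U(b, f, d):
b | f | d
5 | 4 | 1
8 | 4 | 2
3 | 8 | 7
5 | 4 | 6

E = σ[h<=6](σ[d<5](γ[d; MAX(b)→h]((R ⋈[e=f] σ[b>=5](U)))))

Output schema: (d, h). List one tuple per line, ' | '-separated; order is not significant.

Per-node cardinality:
  R → 6
  U → 4
  σ[b>=5](U) → 3
  (R ⋈[e=f] σ[b>=5](U)) → 3
  γ[d; MAX(b)→h]((R ⋈[e=f] σ[b>=5](U))) → 3
  σ[d<5](γ[d; MAX(b)→h]((R ⋈[e=f] σ[b>=5](U)))) → 2
  σ[h<=6](σ[d<5](γ[d; MAX(b)→h]((R ⋈[e=f] σ[b>=5](U))))) → 1

== RESULT ==
d | h
1 | 5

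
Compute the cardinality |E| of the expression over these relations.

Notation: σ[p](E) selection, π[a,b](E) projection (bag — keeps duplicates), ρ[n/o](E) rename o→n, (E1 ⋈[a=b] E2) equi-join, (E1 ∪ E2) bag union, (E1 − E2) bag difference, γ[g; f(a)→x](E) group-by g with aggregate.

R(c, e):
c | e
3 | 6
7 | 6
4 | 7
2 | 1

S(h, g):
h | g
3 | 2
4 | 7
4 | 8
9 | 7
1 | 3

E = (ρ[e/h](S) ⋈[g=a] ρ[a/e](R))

Row counts bottom-up:
  S → 5
  ρ[e/h](S) → 5
  R → 4
  ρ[a/e](R) → 4
  (ρ[e/h](S) ⋈[g=a] ρ[a/e](R)) → 2

|E| = 2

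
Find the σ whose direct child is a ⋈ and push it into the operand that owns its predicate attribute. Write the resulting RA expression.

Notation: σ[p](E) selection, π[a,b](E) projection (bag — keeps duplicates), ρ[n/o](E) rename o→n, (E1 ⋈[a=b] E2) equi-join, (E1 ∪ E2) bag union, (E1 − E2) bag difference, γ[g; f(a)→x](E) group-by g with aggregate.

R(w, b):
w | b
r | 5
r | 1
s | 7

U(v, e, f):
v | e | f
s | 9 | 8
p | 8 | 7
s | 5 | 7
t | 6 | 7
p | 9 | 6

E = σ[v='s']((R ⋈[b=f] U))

σ filters on v, owned by the right side.
E' = (R ⋈[b=f] σ[v='s'](U))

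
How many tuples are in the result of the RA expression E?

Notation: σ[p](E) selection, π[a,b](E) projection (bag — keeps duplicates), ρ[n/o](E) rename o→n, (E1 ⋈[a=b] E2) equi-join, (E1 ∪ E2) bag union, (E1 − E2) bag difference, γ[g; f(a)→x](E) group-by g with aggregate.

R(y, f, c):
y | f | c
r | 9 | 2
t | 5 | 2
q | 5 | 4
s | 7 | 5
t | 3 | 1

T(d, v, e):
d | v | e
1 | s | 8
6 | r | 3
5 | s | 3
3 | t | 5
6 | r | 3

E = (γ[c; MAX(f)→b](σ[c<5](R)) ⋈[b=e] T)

Subexpression sizes:
  R → 5
  σ[c<5](R) → 4
  γ[c; MAX(f)→b](σ[c<5](R)) → 3
  T → 5
  (γ[c; MAX(f)→b](σ[c<5](R)) ⋈[b=e] T) → 4

|E| = 4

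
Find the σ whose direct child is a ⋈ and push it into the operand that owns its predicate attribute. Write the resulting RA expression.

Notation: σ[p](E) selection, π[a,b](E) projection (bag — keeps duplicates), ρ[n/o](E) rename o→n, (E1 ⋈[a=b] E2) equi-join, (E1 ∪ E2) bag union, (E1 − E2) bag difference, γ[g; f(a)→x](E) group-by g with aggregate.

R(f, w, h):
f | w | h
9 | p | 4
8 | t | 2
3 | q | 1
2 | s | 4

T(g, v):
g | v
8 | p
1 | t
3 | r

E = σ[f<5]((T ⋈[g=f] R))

σ filters on f, owned by the right side.
E' = (T ⋈[g=f] σ[f<5](R))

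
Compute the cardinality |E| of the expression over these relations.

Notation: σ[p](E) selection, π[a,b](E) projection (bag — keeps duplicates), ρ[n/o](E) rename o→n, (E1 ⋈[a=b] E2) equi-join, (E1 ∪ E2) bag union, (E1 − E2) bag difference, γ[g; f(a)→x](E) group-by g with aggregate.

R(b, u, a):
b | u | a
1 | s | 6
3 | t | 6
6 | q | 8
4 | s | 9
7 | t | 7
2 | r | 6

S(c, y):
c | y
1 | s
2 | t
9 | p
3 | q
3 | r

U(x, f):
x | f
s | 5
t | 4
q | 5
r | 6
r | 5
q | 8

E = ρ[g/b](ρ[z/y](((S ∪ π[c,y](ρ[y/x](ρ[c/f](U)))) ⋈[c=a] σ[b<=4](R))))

Stepwise |·|:
  S → 5
  U → 6
  ρ[c/f](U) → 6
  ρ[y/x](ρ[c/f](U)) → 6
  π[c,y](ρ[y/x](ρ[c/f](U))) → 6
  (S ∪ π[c,y](ρ[y/x](ρ[c/f](U)))) → 11
  R → 6
  σ[b<=4](R) → 4
  ((S ∪ π[c,y](ρ[y/x](ρ[c/f](U)))) ⋈[c=a] σ[b<=4](R)) → 4
  ρ[z/y](((S ∪ π[c,y](ρ[y/x](ρ[c/f](U)))) ⋈[c=a] σ[b<=4](R))) → 4
  ρ[g/b](ρ[z/y](((S ∪ π[c,y](ρ[y/x](ρ[c/f](U)))) ⋈[c=a] σ[b<=4](R)))) → 4

|E| = 4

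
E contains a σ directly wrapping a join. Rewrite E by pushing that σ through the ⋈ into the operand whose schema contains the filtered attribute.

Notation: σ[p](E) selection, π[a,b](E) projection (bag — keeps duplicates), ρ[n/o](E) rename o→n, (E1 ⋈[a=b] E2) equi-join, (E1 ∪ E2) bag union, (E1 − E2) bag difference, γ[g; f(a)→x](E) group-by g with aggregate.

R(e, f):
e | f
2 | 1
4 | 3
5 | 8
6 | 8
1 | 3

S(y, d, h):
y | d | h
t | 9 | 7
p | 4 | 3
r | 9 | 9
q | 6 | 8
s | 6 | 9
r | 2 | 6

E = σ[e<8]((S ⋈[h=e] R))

σ filters on e, owned by the right side.
E' = (S ⋈[h=e] σ[e<8](R))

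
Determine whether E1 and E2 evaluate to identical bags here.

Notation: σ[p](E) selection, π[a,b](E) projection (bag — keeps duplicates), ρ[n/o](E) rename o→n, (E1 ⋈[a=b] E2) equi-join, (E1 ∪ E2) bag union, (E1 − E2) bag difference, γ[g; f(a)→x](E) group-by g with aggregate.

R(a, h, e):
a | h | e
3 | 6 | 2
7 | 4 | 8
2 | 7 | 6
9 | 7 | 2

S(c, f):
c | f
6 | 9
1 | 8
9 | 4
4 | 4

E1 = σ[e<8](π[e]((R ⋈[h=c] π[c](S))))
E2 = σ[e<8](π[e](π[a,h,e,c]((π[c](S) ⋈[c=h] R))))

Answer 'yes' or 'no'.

E1 per-node cardinality:
  R → 4
  S → 4
  π[c](S) → 4
  (R ⋈[h=c] π[c](S)) → 2
  π[e]((R ⋈[h=c] π[c](S))) → 2
  σ[e<8](π[e]((R ⋈[h=c] π[c](S)))) → 1
E2 per-node cardinality:
  S → 4
  π[c](S) → 4
  R → 4
  (π[c](S) ⋈[c=h] R) → 2
  π[a,h,e,c]((π[c](S) ⋈[c=h] R)) → 2
  π[e](π[a,h,e,c]((π[c](S) ⋈[c=h] R))) → 2
  σ[e<8](π[e](π[a,h,e,c]((π[c](S) ⋈[c=h] R)))) → 1

E1 and E2 produce the same multiset:
e
2

yes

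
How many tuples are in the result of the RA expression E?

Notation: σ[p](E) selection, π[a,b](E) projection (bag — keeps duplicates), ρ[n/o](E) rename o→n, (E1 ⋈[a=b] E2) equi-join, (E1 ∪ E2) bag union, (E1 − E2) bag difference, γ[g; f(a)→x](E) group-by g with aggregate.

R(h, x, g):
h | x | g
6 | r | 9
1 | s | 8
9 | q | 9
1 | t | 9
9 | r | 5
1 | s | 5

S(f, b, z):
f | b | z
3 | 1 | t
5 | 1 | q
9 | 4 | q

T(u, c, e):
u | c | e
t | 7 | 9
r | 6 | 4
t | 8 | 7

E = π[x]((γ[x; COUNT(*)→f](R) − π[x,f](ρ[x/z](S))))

Row counts bottom-up:
  R → 6
  γ[x; COUNT(*)→f](R) → 4
  S → 3
  ρ[x/z](S) → 3
  π[x,f](ρ[x/z](S)) → 3
  (γ[x; COUNT(*)→f](R) − π[x,f](ρ[x/z](S))) → 4
  π[x]((γ[x; COUNT(*)→f](R) − π[x,f](ρ[x/z](S)))) → 4

|E| = 4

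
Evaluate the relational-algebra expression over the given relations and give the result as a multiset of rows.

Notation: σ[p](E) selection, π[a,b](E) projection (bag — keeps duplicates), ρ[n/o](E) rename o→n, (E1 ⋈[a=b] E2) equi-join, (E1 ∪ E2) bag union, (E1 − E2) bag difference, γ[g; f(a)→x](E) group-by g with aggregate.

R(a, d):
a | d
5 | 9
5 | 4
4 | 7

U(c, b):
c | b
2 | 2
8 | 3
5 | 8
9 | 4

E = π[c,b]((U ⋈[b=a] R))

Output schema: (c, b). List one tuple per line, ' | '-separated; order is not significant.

Row counts bottom-up:
  U → 4
  R → 3
  (U ⋈[b=a] R) → 1
  π[c,b]((U ⋈[b=a] R)) → 1

== RESULT ==
c | b
9 | 4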